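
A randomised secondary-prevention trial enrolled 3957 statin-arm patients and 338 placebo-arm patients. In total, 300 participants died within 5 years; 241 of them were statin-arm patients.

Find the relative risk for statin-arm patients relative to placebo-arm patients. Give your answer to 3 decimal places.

statin-arm patients without the outcome: 3957 − 241 = 3716
placebo-arm patients with the outcome: 300 − 241 = 59
placebo-arm patients without the outcome: 338 − 59 = 279
risk, statin-arm patients = 241/3957 = 0.0609
risk, placebo-arm patients = 59/338 = 0.1746
RR = 0.0609 / 0.1746 = 0.349

RR: 0.349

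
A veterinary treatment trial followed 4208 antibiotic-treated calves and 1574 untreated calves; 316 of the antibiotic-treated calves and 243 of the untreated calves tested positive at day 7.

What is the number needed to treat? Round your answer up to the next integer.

risk, antibiotic-treated calves = 316/4208 = 0.075095
risk, untreated calves = 243/1574 = 0.154384
absolute risk difference = 0.079289
1 / 0.079289 = 12.612 → round up → 13

NNT: 13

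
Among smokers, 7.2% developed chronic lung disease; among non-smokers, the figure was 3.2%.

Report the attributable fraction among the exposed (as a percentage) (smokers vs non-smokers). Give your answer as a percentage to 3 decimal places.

AR% = (0.07200 − 0.03200) / 0.07200 = 0.5556 → 55.556%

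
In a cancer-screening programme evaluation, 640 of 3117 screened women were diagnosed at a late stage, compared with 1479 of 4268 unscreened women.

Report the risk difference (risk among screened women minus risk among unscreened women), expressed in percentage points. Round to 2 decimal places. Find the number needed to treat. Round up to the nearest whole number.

risk, screened women = 640/3117 = 0.2053
risk, unscreened women = 1479/4268 = 0.3465
risk difference = 0.2053 − 0.3465 = -0.1412 → -14.12 percentage points
absolute risk difference = 0.141207
1 / 0.141207 = 7.082 → round up → 8

RD = -14.12; NNT = 8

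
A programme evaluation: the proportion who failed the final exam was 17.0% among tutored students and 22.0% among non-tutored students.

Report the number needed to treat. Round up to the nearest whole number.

20

absolute risk difference = 0.050000
1 / 0.050000 = 20.000 → round up → 20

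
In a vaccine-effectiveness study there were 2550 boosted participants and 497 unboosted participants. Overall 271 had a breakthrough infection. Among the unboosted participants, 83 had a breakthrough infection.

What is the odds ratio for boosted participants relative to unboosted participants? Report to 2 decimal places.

0.40

boosted participants with the outcome: 271 − 83 = 188
boosted participants without the outcome: 2550 − 188 = 2362
unboosted participants without the outcome: 497 − 83 = 414
OR = (188 × 414) / (2362 × 83) = 77832/196046 ≈ 0.40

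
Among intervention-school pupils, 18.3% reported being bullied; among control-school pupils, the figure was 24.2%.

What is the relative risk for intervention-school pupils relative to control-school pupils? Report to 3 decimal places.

RR = 0.1830 / 0.2420 = 0.756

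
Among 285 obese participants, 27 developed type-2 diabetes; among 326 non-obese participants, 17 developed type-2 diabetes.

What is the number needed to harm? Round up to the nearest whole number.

24

risk, obese participants = 27/285 = 0.094737
risk, non-obese participants = 17/326 = 0.052147
absolute risk difference = 0.042590
1 / 0.042590 = 23.480 → round up → 24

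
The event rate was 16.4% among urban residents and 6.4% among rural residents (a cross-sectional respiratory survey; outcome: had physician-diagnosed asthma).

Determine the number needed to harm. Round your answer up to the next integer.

absolute risk difference = 0.100000
1 / 0.100000 = 10.000 → round up → 10

10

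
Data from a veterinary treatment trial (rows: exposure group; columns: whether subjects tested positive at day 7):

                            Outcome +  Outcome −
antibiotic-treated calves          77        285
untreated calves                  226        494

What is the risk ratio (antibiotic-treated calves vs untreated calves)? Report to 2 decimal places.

risk, antibiotic-treated calves = 77/362 = 0.2127
risk, untreated calves = 226/720 = 0.3139
RR = 0.2127 / 0.3139 = 0.68

RR ≈ 0.68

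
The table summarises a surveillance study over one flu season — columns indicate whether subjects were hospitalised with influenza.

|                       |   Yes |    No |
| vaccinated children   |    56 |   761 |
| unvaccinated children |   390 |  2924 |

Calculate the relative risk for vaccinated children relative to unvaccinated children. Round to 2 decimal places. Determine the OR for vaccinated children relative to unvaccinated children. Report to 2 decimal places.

risk, vaccinated children = 56/817 = 0.0685
risk, unvaccinated children = 390/3314 = 0.1177
RR = 0.0685 / 0.1177 = 0.58
odds, vaccinated children = 56/761 = 0.0736
odds, unvaccinated children = 390/2924 = 0.1334
OR = 0.0736 / 0.1334 = 0.55

RR = 0.58; OR = 0.55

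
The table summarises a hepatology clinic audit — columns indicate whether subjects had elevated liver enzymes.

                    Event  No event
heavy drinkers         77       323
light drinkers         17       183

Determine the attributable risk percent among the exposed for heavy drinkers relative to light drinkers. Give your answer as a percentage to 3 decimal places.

AR% ≈ 55.844%

risk, heavy drinkers = 77/400 = 0.1925
risk, light drinkers = 17/200 = 0.0850
AR% = (0.1925 − 0.0850) / 0.1925 = 0.5584 → 55.844%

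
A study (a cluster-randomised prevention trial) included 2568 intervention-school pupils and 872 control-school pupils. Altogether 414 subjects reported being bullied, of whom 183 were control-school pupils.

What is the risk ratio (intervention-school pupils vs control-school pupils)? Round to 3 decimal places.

intervention-school pupils with the outcome: 414 − 183 = 231
intervention-school pupils without the outcome: 2568 − 231 = 2337
control-school pupils without the outcome: 872 − 183 = 689
risk, intervention-school pupils = 231/2568 = 0.0900
risk, control-school pupils = 183/872 = 0.2099
RR = 0.0900 / 0.2099 = 0.429

0.429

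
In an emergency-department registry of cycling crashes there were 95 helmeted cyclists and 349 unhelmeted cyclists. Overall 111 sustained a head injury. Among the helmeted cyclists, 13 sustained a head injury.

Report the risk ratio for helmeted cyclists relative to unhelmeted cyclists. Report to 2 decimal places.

RR: 0.49

helmeted cyclists without the outcome: 95 − 13 = 82
unhelmeted cyclists with the outcome: 111 − 13 = 98
unhelmeted cyclists without the outcome: 349 − 98 = 251
risk, helmeted cyclists = 13/95 = 0.1368
risk, unhelmeted cyclists = 98/349 = 0.2808
RR = 0.1368 / 0.2808 = 0.49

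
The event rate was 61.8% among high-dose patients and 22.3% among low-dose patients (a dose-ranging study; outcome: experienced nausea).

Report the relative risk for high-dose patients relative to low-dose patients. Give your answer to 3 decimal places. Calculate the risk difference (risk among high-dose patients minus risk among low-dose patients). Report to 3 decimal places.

RR = 0.6180 / 0.2230 = 2.771
risk difference = 0.6180 − 0.2230 = 0.395

RR = 2.771; RD = 0.395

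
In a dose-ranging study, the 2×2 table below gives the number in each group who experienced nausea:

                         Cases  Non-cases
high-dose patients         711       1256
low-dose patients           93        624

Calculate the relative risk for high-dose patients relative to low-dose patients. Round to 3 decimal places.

risk, high-dose patients = 711/1967 = 0.3615
risk, low-dose patients = 93/717 = 0.1297
RR = 0.3615 / 0.1297 = 2.787

2.787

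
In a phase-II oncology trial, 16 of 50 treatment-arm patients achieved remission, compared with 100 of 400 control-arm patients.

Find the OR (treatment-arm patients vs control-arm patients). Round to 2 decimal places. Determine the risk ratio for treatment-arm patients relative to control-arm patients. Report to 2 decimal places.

OR = 1.41; RR = 1.28

OR = (16 × 300) / (34 × 100) = 4800/3400 ≈ 1.41
risk, treatment-arm patients = 16/50 = 0.3200
risk, control-arm patients = 100/400 = 0.2500
RR = 0.3200 / 0.2500 = 1.28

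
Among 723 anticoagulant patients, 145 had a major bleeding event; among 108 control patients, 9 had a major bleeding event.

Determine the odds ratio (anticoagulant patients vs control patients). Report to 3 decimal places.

2.760

odds, anticoagulant patients = 145/578 = 0.2509
odds, control patients = 9/99 = 0.0909
OR = 0.2509 / 0.0909 = 2.760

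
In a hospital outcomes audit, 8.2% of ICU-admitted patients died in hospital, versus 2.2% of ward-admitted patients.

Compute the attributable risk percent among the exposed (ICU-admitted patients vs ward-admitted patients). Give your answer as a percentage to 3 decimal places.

AR% = (0.08200 − 0.02200) / 0.08200 = 0.7317 → 73.171%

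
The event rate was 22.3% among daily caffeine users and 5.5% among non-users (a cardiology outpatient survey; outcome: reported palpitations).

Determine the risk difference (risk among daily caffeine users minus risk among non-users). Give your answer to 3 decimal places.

risk difference = 0.2230 − 0.0550 = 0.168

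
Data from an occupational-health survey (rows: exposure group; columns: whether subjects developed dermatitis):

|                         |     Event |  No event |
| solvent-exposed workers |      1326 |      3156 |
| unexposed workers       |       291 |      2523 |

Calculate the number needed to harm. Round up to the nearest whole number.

risk, solvent-exposed workers = 1326/4482 = 0.295850
risk, unexposed workers = 291/2814 = 0.103412
absolute risk difference = 0.192439
1 / 0.192439 = 5.196 → round up → 6

6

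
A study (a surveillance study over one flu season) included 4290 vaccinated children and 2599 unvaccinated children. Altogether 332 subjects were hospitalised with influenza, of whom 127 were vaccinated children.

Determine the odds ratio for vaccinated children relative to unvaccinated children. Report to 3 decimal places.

OR ≈ 0.356

vaccinated children without the outcome: 4290 − 127 = 4163
unvaccinated children with the outcome: 332 − 127 = 205
unvaccinated children without the outcome: 2599 − 205 = 2394
odds, vaccinated children = 127/4163 = 0.03051
odds, unvaccinated children = 205/2394 = 0.08563
OR = 0.03051 / 0.08563 = 0.356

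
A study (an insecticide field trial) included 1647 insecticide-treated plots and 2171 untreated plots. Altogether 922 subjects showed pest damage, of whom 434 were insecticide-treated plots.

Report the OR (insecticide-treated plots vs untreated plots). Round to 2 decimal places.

1.23

insecticide-treated plots without the outcome: 1647 − 434 = 1213
untreated plots with the outcome: 922 − 434 = 488
untreated plots without the outcome: 2171 − 488 = 1683
OR = (434 × 1683) / (1213 × 488) = 730422/591944 ≈ 1.23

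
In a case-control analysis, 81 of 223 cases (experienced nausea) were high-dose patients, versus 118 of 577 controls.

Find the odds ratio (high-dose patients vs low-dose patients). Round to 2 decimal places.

odds, high-dose patients = 81/118 = 0.6864
odds, low-dose patients = 142/459 = 0.3094
OR = 0.6864 / 0.3094 = 2.22

2.22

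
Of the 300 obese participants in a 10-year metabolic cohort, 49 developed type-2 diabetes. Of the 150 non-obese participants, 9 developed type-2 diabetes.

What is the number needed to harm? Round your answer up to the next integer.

10

risk, obese participants = 49/300 = 0.163333
risk, non-obese participants = 9/150 = 0.060000
absolute risk difference = 0.103333
1 / 0.103333 = 9.677 → round up → 10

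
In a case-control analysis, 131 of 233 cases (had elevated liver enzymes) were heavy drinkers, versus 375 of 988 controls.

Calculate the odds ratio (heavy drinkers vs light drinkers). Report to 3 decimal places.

2.099

odds, heavy drinkers = 131/375 = 0.3493
odds, light drinkers = 102/613 = 0.1664
OR = 0.3493 / 0.1664 = 2.099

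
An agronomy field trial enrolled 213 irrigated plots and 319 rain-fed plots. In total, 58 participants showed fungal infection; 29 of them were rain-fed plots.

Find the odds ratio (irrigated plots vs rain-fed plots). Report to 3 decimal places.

OR ≈ 1.576

irrigated plots with the outcome: 58 − 29 = 29
irrigated plots without the outcome: 213 − 29 = 184
rain-fed plots without the outcome: 319 − 29 = 290
odds, irrigated plots = 29/184 = 0.1576
odds, rain-fed plots = 29/290 = 0.1000
OR = 0.1576 / 0.1000 = 1.576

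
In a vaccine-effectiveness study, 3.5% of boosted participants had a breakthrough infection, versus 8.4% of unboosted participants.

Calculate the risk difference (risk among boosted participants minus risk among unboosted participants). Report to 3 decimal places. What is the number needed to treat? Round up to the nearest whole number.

risk difference = 0.03500 − 0.08400 = -0.049
absolute risk difference = 0.049000
1 / 0.049000 = 20.408 → round up → 21

RD = -0.049; NNT = 21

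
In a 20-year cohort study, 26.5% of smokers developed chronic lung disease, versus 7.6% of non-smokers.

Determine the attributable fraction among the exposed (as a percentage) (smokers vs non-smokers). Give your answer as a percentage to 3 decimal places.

AR% = (0.2650 − 0.0760) / 0.2650 = 0.7132 → 71.321%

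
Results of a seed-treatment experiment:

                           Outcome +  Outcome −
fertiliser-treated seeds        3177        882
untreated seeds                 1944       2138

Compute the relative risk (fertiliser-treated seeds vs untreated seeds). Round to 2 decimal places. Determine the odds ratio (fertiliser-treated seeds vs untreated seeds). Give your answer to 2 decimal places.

RR = 1.64; OR = 3.96

risk, fertiliser-treated seeds = 3177/4059 = 0.7827
risk, untreated seeds = 1944/4082 = 0.4762
RR = 0.7827 / 0.4762 = 1.64
OR = (3177 × 2138) / (882 × 1944) = 6792426/1714608 ≈ 3.96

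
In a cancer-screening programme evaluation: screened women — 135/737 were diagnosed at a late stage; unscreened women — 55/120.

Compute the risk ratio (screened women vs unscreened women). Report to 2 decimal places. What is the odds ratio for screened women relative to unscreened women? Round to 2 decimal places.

RR = 0.40; OR = 0.27

risk, screened women = 135/737 = 0.1832
risk, unscreened women = 55/120 = 0.4583
RR = 0.1832 / 0.4583 = 0.40
odds, screened women = 135/602 = 0.2243
odds, unscreened women = 55/65 = 0.8462
OR = 0.2243 / 0.8462 = 0.27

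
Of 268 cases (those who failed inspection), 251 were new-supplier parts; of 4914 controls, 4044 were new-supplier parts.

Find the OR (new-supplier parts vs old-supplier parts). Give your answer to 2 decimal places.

odds, new-supplier parts = 251/4044 = 0.06207
odds, old-supplier parts = 17/870 = 0.01954
OR = 0.06207 / 0.01954 = 3.18

3.18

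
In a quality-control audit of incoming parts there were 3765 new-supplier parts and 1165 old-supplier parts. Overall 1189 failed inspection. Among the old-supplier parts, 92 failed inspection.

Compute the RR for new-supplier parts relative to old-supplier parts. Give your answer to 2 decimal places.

new-supplier parts with the outcome: 1189 − 92 = 1097
new-supplier parts without the outcome: 3765 − 1097 = 2668
old-supplier parts without the outcome: 1165 − 92 = 1073
risk, new-supplier parts = 1097/3765 = 0.2914
risk, old-supplier parts = 92/1165 = 0.0790
RR = 0.2914 / 0.0790 = 3.69

3.69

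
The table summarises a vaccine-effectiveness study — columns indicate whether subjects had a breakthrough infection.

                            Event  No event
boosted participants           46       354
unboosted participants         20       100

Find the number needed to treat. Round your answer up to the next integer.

risk, boosted participants = 46/400 = 0.115000
risk, unboosted participants = 20/120 = 0.166667
absolute risk difference = 0.051667
1 / 0.051667 = 19.355 → round up → 20

NNT: 20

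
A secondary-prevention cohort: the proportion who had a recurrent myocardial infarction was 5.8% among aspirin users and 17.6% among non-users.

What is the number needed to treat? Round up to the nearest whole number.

absolute risk difference = 0.118000
1 / 0.118000 = 8.475 → round up → 9

9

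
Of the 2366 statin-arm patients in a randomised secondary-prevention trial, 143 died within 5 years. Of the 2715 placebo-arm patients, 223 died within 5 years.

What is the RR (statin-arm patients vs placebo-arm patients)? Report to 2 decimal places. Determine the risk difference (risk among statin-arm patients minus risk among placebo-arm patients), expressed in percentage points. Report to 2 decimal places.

risk, statin-arm patients = 143/2366 = 0.0604
risk, placebo-arm patients = 223/2715 = 0.0821
RR = 0.0604 / 0.0821 = 0.74
risk difference = 0.0604 − 0.0821 = -0.0217 → -2.17 percentage points

RR = 0.74; RD = -2.17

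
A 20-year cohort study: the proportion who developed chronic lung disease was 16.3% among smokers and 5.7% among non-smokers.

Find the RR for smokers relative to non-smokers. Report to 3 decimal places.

RR = 0.1630 / 0.0570 = 2.860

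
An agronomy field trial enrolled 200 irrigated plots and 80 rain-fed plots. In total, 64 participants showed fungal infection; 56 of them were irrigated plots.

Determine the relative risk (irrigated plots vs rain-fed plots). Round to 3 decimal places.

irrigated plots without the outcome: 200 − 56 = 144
rain-fed plots with the outcome: 64 − 56 = 8
rain-fed plots without the outcome: 80 − 8 = 72
risk, irrigated plots = 56/200 = 0.2800
risk, rain-fed plots = 8/80 = 0.1000
RR = 0.2800 / 0.1000 = 2.800

2.800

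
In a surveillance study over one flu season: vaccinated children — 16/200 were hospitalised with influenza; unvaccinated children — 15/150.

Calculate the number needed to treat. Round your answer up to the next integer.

risk, vaccinated children = 16/200 = 0.080000
risk, unvaccinated children = 15/150 = 0.100000
absolute risk difference = 0.020000
1 / 0.020000 = 50.000 → round up → 50

50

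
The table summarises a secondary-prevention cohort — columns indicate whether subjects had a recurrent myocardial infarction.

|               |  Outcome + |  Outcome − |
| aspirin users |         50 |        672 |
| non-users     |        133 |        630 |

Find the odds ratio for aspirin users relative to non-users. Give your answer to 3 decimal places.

OR = (50 × 630) / (672 × 133) = 31500/89376 ≈ 0.352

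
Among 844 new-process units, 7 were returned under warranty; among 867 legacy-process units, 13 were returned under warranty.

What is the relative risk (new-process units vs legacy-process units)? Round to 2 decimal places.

RR = 0.55

risk, new-process units = 7/844 = 0.00829
risk, legacy-process units = 13/867 = 0.01499
RR = 0.00829 / 0.01499 = 0.55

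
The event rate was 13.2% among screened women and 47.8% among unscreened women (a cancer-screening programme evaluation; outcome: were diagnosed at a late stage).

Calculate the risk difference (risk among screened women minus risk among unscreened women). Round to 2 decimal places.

risk difference = 0.1320 − 0.4780 = -0.35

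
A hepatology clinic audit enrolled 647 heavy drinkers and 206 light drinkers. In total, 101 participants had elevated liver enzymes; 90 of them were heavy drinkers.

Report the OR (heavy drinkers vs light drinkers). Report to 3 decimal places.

OR = 2.864

heavy drinkers without the outcome: 647 − 90 = 557
light drinkers with the outcome: 101 − 90 = 11
light drinkers without the outcome: 206 − 11 = 195
OR = (90 × 195) / (557 × 11) = 17550/6127 ≈ 2.864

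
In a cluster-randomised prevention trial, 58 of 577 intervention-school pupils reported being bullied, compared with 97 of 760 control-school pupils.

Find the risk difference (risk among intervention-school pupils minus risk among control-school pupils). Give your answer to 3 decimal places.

-0.027

risk, intervention-school pupils = 58/577 = 0.1005
risk, control-school pupils = 97/760 = 0.1276
risk difference = 0.1005 − 0.1276 = -0.027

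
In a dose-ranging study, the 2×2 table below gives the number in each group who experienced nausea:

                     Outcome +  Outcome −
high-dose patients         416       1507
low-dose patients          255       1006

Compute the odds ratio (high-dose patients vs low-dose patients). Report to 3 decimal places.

OR = (416 × 1006) / (1507 × 255) = 418496/384285 ≈ 1.089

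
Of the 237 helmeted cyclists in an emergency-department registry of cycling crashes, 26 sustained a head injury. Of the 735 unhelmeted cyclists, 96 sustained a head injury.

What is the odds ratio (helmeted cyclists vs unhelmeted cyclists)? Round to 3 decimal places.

OR = (26 × 639) / (211 × 96) = 16614/20256 ≈ 0.820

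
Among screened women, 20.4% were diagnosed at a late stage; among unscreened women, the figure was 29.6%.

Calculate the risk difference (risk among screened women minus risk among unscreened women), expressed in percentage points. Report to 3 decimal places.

risk difference = 0.2040 − 0.2960 = -0.0920 → -9.200 percentage points

RD: -9.200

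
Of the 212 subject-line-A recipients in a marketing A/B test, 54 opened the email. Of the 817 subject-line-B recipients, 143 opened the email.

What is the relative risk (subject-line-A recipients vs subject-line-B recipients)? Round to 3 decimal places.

risk, subject-line-A recipients = 54/212 = 0.2547
risk, subject-line-B recipients = 143/817 = 0.1750
RR = 0.2547 / 0.1750 = 1.455

RR: 1.455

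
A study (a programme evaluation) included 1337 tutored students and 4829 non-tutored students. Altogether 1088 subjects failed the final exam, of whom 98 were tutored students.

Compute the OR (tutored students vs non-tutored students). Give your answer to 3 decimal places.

tutored students without the outcome: 1337 − 98 = 1239
non-tutored students with the outcome: 1088 − 98 = 990
non-tutored students without the outcome: 4829 − 990 = 3839
OR = (98 × 3839) / (1239 × 990) = 376222/1226610 ≈ 0.307

OR ≈ 0.307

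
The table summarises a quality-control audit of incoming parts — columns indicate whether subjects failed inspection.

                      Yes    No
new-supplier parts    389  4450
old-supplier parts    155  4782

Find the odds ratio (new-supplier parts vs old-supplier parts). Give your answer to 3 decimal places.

2.697

odds, new-supplier parts = 389/4450 = 0.08742
odds, old-supplier parts = 155/4782 = 0.03241
OR = 0.08742 / 0.03241 = 2.697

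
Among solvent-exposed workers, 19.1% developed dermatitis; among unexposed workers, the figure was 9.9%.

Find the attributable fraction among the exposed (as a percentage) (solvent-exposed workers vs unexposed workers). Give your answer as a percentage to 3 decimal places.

AR% = (0.1910 − 0.0990) / 0.1910 = 0.4817 → 48.168%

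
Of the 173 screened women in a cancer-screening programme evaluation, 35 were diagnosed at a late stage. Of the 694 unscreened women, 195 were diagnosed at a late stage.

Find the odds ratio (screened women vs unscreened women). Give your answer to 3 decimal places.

odds, screened women = 35/138 = 0.2536
odds, unscreened women = 195/499 = 0.3908
OR = 0.2536 / 0.3908 = 0.649

OR = 0.649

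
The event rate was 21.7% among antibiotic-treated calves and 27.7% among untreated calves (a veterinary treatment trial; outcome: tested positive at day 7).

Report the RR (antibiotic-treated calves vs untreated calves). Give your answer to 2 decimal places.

RR = 0.2170 / 0.2770 = 0.78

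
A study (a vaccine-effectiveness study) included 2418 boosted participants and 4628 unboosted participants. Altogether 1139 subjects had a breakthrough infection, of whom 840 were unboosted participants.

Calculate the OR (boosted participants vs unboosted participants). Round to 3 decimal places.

boosted participants with the outcome: 1139 − 840 = 299
boosted participants without the outcome: 2418 − 299 = 2119
unboosted participants without the outcome: 4628 − 840 = 3788
odds, boosted participants = 299/2119 = 0.1411
odds, unboosted participants = 840/3788 = 0.2218
OR = 0.1411 / 0.2218 = 0.636

0.636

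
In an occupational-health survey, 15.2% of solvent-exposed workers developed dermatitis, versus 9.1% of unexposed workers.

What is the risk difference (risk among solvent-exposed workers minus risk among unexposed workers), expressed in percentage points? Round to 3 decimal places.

risk difference = 0.1520 − 0.0910 = 0.0610 → 6.100 percentage points

6.100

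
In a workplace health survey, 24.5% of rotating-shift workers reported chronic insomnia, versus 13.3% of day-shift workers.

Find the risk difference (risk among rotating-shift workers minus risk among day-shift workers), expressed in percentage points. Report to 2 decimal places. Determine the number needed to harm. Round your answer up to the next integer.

RD = 11.20; NNH = 9

risk difference = 0.2450 − 0.1330 = 0.1120 → 11.20 percentage points
absolute risk difference = 0.112000
1 / 0.112000 = 8.929 → round up → 9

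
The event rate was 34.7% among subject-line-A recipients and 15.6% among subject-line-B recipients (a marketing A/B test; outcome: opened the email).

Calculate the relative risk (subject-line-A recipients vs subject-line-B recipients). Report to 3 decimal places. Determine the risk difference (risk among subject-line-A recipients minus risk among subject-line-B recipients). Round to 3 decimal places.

RR = 2.224; RD = 0.191

RR = 0.3470 / 0.1560 = 2.224
risk difference = 0.3470 − 0.1560 = 0.191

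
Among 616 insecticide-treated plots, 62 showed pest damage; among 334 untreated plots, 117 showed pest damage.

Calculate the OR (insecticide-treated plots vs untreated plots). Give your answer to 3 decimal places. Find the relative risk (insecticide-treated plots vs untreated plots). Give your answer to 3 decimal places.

OR = 0.208; RR = 0.287

OR = (62 × 217) / (554 × 117) = 13454/64818 ≈ 0.208
risk, insecticide-treated plots = 62/616 = 0.1006
risk, untreated plots = 117/334 = 0.3503
RR = 0.1006 / 0.3503 = 0.287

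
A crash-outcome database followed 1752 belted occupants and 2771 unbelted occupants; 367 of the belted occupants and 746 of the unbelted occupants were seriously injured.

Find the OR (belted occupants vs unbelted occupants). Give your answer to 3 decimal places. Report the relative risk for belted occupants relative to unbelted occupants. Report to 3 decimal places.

OR = 0.719; RR = 0.778

odds, belted occupants = 367/1385 = 0.2650
odds, unbelted occupants = 746/2025 = 0.3684
OR = 0.2650 / 0.3684 = 0.719
risk, belted occupants = 367/1752 = 0.2095
risk, unbelted occupants = 746/2771 = 0.2692
RR = 0.2095 / 0.2692 = 0.778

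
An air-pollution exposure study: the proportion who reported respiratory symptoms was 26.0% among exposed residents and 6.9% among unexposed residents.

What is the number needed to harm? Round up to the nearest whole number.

absolute risk difference = 0.191000
1 / 0.191000 = 5.236 → round up → 6

6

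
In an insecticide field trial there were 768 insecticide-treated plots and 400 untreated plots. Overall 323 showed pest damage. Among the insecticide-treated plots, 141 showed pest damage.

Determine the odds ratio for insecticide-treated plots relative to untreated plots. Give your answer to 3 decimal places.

insecticide-treated plots without the outcome: 768 − 141 = 627
untreated plots with the outcome: 323 − 141 = 182
untreated plots without the outcome: 400 − 182 = 218
odds, insecticide-treated plots = 141/627 = 0.2249
odds, untreated plots = 182/218 = 0.8349
OR = 0.2249 / 0.8349 = 0.269

OR: 0.269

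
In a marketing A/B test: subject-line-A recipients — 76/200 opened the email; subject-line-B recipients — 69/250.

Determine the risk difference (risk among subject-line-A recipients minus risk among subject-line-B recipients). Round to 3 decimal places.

0.104

risk, subject-line-A recipients = 76/200 = 0.3800
risk, subject-line-B recipients = 69/250 = 0.2760
risk difference = 0.3800 − 0.2760 = 0.104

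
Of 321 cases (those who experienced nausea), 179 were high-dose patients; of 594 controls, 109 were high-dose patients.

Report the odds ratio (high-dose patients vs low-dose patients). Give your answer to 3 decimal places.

odds, high-dose patients = 179/109 = 1.6422
odds, low-dose patients = 142/485 = 0.2928
OR = 1.6422 / 0.2928 = 5.609

OR ≈ 5.609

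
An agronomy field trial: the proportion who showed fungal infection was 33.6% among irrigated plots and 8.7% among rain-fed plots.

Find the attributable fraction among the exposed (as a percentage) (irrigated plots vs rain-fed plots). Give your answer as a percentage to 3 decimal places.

AR% = (0.3360 − 0.0870) / 0.3360 = 0.7411 → 74.107%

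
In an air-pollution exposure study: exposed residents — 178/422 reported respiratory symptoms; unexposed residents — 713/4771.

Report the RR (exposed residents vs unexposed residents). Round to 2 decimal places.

RR: 2.82

risk, exposed residents = 178/422 = 0.4218
risk, unexposed residents = 713/4771 = 0.1494
RR = 0.4218 / 0.1494 = 2.82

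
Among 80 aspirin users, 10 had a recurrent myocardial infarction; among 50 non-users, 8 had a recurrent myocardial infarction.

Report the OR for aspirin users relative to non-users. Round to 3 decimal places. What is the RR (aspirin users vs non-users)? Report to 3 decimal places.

OR = (10 × 42) / (70 × 8) = 420/560 ≈ 0.750
risk, aspirin users = 10/80 = 0.1250
risk, non-users = 8/50 = 0.1600
RR = 0.1250 / 0.1600 = 0.781

OR = 0.750; RR = 0.781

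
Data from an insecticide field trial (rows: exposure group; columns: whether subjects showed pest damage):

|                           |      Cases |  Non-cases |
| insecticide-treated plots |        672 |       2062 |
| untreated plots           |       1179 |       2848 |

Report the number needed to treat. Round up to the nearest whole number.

risk, insecticide-treated plots = 672/2734 = 0.245794
risk, untreated plots = 1179/4027 = 0.292774
absolute risk difference = 0.046980
1 / 0.046980 = 21.286 → round up → 22

NNT: 22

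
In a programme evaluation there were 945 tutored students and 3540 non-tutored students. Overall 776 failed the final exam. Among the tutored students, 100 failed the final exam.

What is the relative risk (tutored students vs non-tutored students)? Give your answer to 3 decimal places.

RR = 0.554

tutored students without the outcome: 945 − 100 = 845
non-tutored students with the outcome: 776 − 100 = 676
non-tutored students without the outcome: 3540 − 676 = 2864
risk, tutored students = 100/945 = 0.1058
risk, non-tutored students = 676/3540 = 0.1910
RR = 0.1058 / 0.1910 = 0.554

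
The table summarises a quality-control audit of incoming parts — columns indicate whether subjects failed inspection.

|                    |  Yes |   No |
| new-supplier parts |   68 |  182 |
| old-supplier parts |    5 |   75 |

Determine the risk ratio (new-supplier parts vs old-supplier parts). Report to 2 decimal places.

risk, new-supplier parts = 68/250 = 0.2720
risk, old-supplier parts = 5/80 = 0.0625
RR = 0.2720 / 0.0625 = 4.35

RR ≈ 4.35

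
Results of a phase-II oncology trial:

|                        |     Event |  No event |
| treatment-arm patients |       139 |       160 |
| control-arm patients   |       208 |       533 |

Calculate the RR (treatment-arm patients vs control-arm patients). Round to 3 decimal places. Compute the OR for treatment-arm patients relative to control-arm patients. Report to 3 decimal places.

risk, treatment-arm patients = 139/299 = 0.4649
risk, control-arm patients = 208/741 = 0.2807
RR = 0.4649 / 0.2807 = 1.656
OR = (139 × 533) / (160 × 208) = 74087/33280 ≈ 2.226

RR = 1.656; OR = 2.226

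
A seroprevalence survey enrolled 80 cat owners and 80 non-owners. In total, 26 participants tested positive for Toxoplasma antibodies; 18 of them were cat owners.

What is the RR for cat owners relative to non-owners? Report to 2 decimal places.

RR: 2.25

cat owners without the outcome: 80 − 18 = 62
non-owners with the outcome: 26 − 18 = 8
non-owners without the outcome: 80 − 8 = 72
risk, cat owners = 18/80 = 0.2250
risk, non-owners = 8/80 = 0.1000
RR = 0.2250 / 0.1000 = 2.25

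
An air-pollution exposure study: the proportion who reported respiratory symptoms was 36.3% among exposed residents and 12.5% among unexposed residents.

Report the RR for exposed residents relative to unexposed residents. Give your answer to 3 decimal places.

RR = 0.3630 / 0.1250 = 2.904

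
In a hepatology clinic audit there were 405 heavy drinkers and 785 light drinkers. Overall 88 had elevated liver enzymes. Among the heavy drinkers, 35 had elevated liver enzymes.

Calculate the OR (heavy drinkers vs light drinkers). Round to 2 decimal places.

heavy drinkers without the outcome: 405 − 35 = 370
light drinkers with the outcome: 88 − 35 = 53
light drinkers without the outcome: 785 − 53 = 732
OR = (35 × 732) / (370 × 53) = 25620/19610 ≈ 1.31

1.31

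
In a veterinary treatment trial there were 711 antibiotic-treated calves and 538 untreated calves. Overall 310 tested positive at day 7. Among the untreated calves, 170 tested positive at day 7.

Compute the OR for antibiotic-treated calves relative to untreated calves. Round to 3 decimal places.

0.531

antibiotic-treated calves with the outcome: 310 − 170 = 140
antibiotic-treated calves without the outcome: 711 − 140 = 571
untreated calves without the outcome: 538 − 170 = 368
OR = (140 × 368) / (571 × 170) = 51520/97070 ≈ 0.531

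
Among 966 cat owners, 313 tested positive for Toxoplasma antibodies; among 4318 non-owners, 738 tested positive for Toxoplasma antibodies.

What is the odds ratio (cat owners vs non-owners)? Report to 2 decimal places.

OR = (313 × 3580) / (653 × 738) = 1120540/481914 ≈ 2.33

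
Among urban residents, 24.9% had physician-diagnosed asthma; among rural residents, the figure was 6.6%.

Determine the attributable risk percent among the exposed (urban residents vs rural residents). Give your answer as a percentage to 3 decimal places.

AR% = (0.2490 − 0.0660) / 0.2490 = 0.7349 → 73.494%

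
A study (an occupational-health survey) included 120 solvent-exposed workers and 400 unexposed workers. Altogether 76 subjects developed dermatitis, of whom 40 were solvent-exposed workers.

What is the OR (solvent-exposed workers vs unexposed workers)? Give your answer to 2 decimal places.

OR = 5.06

solvent-exposed workers without the outcome: 120 − 40 = 80
unexposed workers with the outcome: 76 − 40 = 36
unexposed workers without the outcome: 400 − 36 = 364
odds, solvent-exposed workers = 40/80 = 0.5000
odds, unexposed workers = 36/364 = 0.0989
OR = 0.5000 / 0.0989 = 5.06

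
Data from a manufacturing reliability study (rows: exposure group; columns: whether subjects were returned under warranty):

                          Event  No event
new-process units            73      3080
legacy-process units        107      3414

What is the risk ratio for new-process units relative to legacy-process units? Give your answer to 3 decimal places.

RR: 0.762

risk, new-process units = 73/3153 = 0.02315
risk, legacy-process units = 107/3521 = 0.03039
RR = 0.02315 / 0.03039 = 0.762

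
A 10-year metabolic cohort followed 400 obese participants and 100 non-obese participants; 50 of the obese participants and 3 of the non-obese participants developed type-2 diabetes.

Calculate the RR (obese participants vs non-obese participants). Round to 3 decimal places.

risk, obese participants = 50/400 = 0.12500
risk, non-obese participants = 3/100 = 0.03000
RR = 0.12500 / 0.03000 = 4.167

RR ≈ 4.167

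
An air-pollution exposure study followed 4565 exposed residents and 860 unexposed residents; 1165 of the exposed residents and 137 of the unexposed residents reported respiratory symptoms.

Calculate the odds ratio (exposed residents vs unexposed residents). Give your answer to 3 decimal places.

OR = (1165 × 723) / (3400 × 137) = 842295/465800 ≈ 1.808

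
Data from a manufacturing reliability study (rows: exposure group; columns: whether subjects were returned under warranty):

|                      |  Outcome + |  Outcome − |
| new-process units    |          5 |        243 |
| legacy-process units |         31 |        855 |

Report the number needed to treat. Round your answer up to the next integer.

risk, new-process units = 5/248 = 0.020161
risk, legacy-process units = 31/886 = 0.034989
absolute risk difference = 0.014827
1 / 0.014827 = 67.445 → round up → 68

NNT ≈ 68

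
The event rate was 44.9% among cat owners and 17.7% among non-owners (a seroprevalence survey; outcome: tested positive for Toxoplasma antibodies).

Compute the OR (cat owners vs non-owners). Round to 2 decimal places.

OR: 3.79

odds, cat owners = 0.4490/0.5510 = 0.8149
odds, non-owners = 0.1770/0.8230 = 0.2151
OR = 0.8149 / 0.2151 = 3.79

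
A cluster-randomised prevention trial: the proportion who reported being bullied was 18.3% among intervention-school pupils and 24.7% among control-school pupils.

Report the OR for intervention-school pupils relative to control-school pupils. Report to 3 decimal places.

OR: 0.683

odds, intervention-school pupils = 0.1830/0.8170 = 0.2240
odds, control-school pupils = 0.2470/0.7530 = 0.3280
OR = 0.2240 / 0.3280 = 0.683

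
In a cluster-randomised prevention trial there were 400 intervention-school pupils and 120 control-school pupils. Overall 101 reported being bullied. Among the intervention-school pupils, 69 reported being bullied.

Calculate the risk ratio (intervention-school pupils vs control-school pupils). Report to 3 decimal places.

RR ≈ 0.647

intervention-school pupils without the outcome: 400 − 69 = 331
control-school pupils with the outcome: 101 − 69 = 32
control-school pupils without the outcome: 120 − 32 = 88
risk, intervention-school pupils = 69/400 = 0.1725
risk, control-school pupils = 32/120 = 0.2667
RR = 0.1725 / 0.2667 = 0.647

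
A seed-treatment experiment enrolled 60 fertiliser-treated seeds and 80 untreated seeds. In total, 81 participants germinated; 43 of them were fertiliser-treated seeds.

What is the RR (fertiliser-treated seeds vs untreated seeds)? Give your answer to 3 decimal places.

1.509

fertiliser-treated seeds without the outcome: 60 − 43 = 17
untreated seeds with the outcome: 81 − 43 = 38
untreated seeds without the outcome: 80 − 38 = 42
risk, fertiliser-treated seeds = 43/60 = 0.7167
risk, untreated seeds = 38/80 = 0.4750
RR = 0.7167 / 0.4750 = 1.509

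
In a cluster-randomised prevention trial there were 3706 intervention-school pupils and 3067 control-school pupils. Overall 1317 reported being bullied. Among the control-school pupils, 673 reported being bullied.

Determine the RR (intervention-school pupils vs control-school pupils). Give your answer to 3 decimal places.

intervention-school pupils with the outcome: 1317 − 673 = 644
intervention-school pupils without the outcome: 3706 − 644 = 3062
control-school pupils without the outcome: 3067 − 673 = 2394
risk, intervention-school pupils = 644/3706 = 0.1738
risk, control-school pupils = 673/3067 = 0.2194
RR = 0.1738 / 0.2194 = 0.792

0.792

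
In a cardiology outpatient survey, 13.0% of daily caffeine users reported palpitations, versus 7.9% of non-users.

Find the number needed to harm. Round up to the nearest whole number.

20

absolute risk difference = 0.051000
1 / 0.051000 = 19.608 → round up → 20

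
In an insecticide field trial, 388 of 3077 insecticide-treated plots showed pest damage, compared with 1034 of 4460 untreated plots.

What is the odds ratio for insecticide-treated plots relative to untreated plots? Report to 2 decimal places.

OR = (388 × 3426) / (2689 × 1034) = 1329288/2780426 ≈ 0.48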